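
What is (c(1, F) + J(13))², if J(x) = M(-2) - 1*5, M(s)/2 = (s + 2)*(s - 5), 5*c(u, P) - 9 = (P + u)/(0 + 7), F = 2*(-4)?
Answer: 289/25 ≈ 11.560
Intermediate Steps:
F = -8
c(u, P) = 9/5 + P/35 + u/35 (c(u, P) = 9/5 + ((P + u)/(0 + 7))/5 = 9/5 + ((P + u)/7)/5 = 9/5 + ((P + u)*(⅐))/5 = 9/5 + (P/7 + u/7)/5 = 9/5 + (P/35 + u/35) = 9/5 + P/35 + u/35)
M(s) = 2*(-5 + s)*(2 + s) (M(s) = 2*((s + 2)*(s - 5)) = 2*((2 + s)*(-5 + s)) = 2*((-5 + s)*(2 + s)) = 2*(-5 + s)*(2 + s))
J(x) = -5 (J(x) = (-20 - 6*(-2) + 2*(-2)²) - 1*5 = (-20 + 12 + 2*4) - 5 = (-20 + 12 + 8) - 5 = 0 - 5 = -5)
(c(1, F) + J(13))² = ((9/5 + (1/35)*(-8) + (1/35)*1) - 5)² = ((9/5 - 8/35 + 1/35) - 5)² = (8/5 - 5)² = (-17/5)² = 289/25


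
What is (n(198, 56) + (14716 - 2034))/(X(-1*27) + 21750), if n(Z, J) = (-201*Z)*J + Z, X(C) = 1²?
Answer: -2215808/21751 ≈ -101.87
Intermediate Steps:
X(C) = 1
n(Z, J) = Z - 201*J*Z (n(Z, J) = -201*J*Z + Z = Z - 201*J*Z)
(n(198, 56) + (14716 - 2034))/(X(-1*27) + 21750) = (198*(1 - 201*56) + (14716 - 2034))/(1 + 21750) = (198*(1 - 11256) + 12682)/21751 = (198*(-11255) + 12682)*(1/21751) = (-2228490 + 12682)*(1/21751) = -2215808*1/21751 = -2215808/21751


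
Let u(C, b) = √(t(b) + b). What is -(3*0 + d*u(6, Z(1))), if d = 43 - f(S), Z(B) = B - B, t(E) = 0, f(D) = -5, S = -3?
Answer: 0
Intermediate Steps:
Z(B) = 0
d = 48 (d = 43 - 1*(-5) = 43 + 5 = 48)
u(C, b) = √b (u(C, b) = √(0 + b) = √b)
-(3*0 + d*u(6, Z(1))) = -(3*0 + 48*√0) = -(0 + 48*0) = -(0 + 0) = -1*0 = 0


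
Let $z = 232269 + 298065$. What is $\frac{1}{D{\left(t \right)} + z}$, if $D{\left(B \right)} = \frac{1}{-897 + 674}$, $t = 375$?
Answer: $\frac{223}{118264481} \approx 1.8856 \cdot 10^{-6}$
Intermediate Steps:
$D{\left(B \right)} = - \frac{1}{223}$ ($D{\left(B \right)} = \frac{1}{-223} = - \frac{1}{223}$)
$z = 530334$
$\frac{1}{D{\left(t \right)} + z} = \frac{1}{- \frac{1}{223} + 530334} = \frac{1}{\frac{118264481}{223}} = \frac{223}{118264481}$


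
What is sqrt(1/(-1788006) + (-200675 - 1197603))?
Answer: I*sqrt(4470246463936894014)/1788006 ≈ 1182.5*I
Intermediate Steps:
sqrt(1/(-1788006) + (-200675 - 1197603)) = sqrt(-1/1788006 - 1398278) = sqrt(-2500129453669/1788006) = I*sqrt(4470246463936894014)/1788006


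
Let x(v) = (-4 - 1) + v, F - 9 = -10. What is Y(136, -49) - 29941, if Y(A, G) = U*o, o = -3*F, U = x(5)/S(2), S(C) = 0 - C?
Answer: -29941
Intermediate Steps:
F = -1 (F = 9 - 10 = -1)
S(C) = -C
x(v) = -5 + v
U = 0 (U = (-5 + 5)/((-1*2)) = 0/(-2) = 0*(-1/2) = 0)
o = 3 (o = -3*(-1) = 3)
Y(A, G) = 0 (Y(A, G) = 0*3 = 0)
Y(136, -49) - 29941 = 0 - 29941 = -29941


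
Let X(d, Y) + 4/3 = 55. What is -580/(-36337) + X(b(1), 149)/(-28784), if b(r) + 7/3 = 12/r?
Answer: 217901/15457008 ≈ 0.014097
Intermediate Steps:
b(r) = -7/3 + 12/r
X(d, Y) = 161/3 (X(d, Y) = -4/3 + 55 = 161/3)
-580/(-36337) + X(b(1), 149)/(-28784) = -580/(-36337) + (161/3)/(-28784) = -580*(-1/36337) + (161/3)*(-1/28784) = 20/1253 - 23/12336 = 217901/15457008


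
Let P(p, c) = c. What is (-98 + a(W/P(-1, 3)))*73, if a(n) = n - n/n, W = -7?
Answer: -22192/3 ≈ -7397.3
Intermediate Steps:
a(n) = -1 + n (a(n) = n - 1*1 = n - 1 = -1 + n)
(-98 + a(W/P(-1, 3)))*73 = (-98 + (-1 - 7/3))*73 = (-98 - 10/3)*73 = -304/3*73 = -22192/3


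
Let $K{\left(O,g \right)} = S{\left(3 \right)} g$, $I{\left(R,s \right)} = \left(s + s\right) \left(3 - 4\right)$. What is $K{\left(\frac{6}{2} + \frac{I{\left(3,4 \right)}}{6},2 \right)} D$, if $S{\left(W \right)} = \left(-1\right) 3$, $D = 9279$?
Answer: $-55674$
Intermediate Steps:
$I{\left(R,s \right)} = - 2 s$ ($I{\left(R,s \right)} = 2 s \left(-1\right) = - 2 s$)
$S{\left(W \right)} = -3$
$K{\left(O,g \right)} = - 3 g$
$K{\left(\frac{6}{2} + \frac{I{\left(3,4 \right)}}{6},2 \right)} D = \left(-3\right) 2 \cdot 9279 = \left(-6\right) 9279 = -55674$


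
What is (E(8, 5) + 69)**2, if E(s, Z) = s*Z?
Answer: 11881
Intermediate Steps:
E(s, Z) = Z*s
(E(8, 5) + 69)**2 = (5*8 + 69)**2 = (40 + 69)**2 = 109**2 = 11881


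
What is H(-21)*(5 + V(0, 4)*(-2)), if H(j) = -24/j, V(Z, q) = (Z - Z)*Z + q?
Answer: -24/7 ≈ -3.4286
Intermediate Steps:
V(Z, q) = q (V(Z, q) = 0*Z + q = 0 + q = q)
H(-21)*(5 + V(0, 4)*(-2)) = (-24/(-21))*(5 + 4*(-2)) = (-24*(-1/21))*(5 - 8) = (8/7)*(-3) = -24/7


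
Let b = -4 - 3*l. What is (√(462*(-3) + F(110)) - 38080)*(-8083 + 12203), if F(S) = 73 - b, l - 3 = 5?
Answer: -156889600 + 4120*I*√1285 ≈ -1.5689e+8 + 1.4769e+5*I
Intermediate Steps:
l = 8 (l = 3 + 5 = 8)
b = -28 (b = -4 - 3*8 = -4 - 24 = -28)
F(S) = 101 (F(S) = 73 - 1*(-28) = 73 + 28 = 101)
(√(462*(-3) + F(110)) - 38080)*(-8083 + 12203) = (√(462*(-3) + 101) - 38080)*(-8083 + 12203) = (√(-1386 + 101) - 38080)*4120 = (√(-1285) - 38080)*4120 = (I*√1285 - 38080)*4120 = (-38080 + I*√1285)*4120 = -156889600 + 4120*I*√1285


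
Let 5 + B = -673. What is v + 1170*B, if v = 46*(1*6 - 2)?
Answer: -793076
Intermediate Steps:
B = -678 (B = -5 - 673 = -678)
v = 184 (v = 46*(6 - 2) = 46*4 = 184)
v + 1170*B = 184 + 1170*(-678) = 184 - 793260 = -793076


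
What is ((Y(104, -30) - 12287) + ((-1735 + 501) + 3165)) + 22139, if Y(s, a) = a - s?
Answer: 11649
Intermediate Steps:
((Y(104, -30) - 12287) + ((-1735 + 501) + 3165)) + 22139 = (((-30 - 1*104) - 12287) + ((-1735 + 501) + 3165)) + 22139 = (((-30 - 104) - 12287) + (-1234 + 3165)) + 22139 = ((-134 - 12287) + 1931) + 22139 = (-12421 + 1931) + 22139 = -10490 + 22139 = 11649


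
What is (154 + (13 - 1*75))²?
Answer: 8464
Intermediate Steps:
(154 + (13 - 1*75))² = (154 + (13 - 75))² = (154 - 62)² = 92² = 8464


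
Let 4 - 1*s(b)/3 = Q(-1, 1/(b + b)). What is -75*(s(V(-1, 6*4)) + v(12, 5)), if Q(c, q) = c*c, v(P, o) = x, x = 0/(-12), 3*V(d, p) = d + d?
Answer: -675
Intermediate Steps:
V(d, p) = 2*d/3 (V(d, p) = (d + d)/3 = (2*d)/3 = 2*d/3)
x = 0 (x = 0*(-1/12) = 0)
v(P, o) = 0
Q(c, q) = c²
s(b) = 9 (s(b) = 12 - 3*(-1)² = 12 - 3*1 = 12 - 3 = 9)
-75*(s(V(-1, 6*4)) + v(12, 5)) = -75*(9 + 0) = -75*9 = -675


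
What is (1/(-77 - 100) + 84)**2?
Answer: 221027689/31329 ≈ 7055.0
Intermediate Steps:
(1/(-77 - 100) + 84)**2 = (1/(-177) + 84)**2 = (-1/177 + 84)**2 = (14867/177)**2 = 221027689/31329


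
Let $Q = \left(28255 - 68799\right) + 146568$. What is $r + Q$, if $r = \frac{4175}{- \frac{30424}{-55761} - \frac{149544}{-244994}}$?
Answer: $\frac{173141072079251}{1579242044} \approx 1.0964 \cdot 10^{5}$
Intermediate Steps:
$r = \frac{5703513606195}{1579242044}$ ($r = \frac{4175}{\left(-30424\right) \left(- \frac{1}{55761}\right) - - \frac{74772}{122497}} = \frac{4175}{\frac{30424}{55761} + \frac{74772}{122497}} = \frac{4175}{\frac{7896210220}{6830555217}} = 4175 \cdot \frac{6830555217}{7896210220} = \frac{5703513606195}{1579242044} \approx 3611.6$)
$Q = 106024$ ($Q = -40544 + 146568 = 106024$)
$r + Q = \frac{5703513606195}{1579242044} + 106024 = \frac{173141072079251}{1579242044}$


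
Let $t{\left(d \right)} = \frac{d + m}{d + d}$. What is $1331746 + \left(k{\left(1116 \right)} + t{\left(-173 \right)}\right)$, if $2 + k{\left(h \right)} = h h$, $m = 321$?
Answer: $\frac{445855526}{173} \approx 2.5772 \cdot 10^{6}$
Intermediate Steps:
$k{\left(h \right)} = -2 + h^{2}$ ($k{\left(h \right)} = -2 + h h = -2 + h^{2}$)
$t{\left(d \right)} = \frac{321 + d}{2 d}$ ($t{\left(d \right)} = \frac{d + 321}{d + d} = \frac{321 + d}{2 d}$)
$1331746 + \left(k{\left(1116 \right)} + t{\left(-173 \right)}\right) = 1331746 - \left(2 - 1245456 - \frac{321 - 173}{2 \left(-173\right)}\right) = 1331746 + \left(\left(-2 + 1245456\right) + \frac{1}{2} \left(- \frac{1}{173}\right) 148\right) = 1331746 + \left(1245454 - \frac{74}{173}\right) = 1331746 + \frac{215463468}{173} = \frac{445855526}{173}$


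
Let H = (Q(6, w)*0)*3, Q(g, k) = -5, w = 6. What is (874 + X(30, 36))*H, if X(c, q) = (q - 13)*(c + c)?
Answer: 0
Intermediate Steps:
H = 0 (H = -5*0*3 = 0*3 = 0)
X(c, q) = 2*c*(-13 + q) (X(c, q) = (-13 + q)*(2*c) = 2*c*(-13 + q))
(874 + X(30, 36))*H = (874 + 2*30*(-13 + 36))*0 = (874 + 2*30*23)*0 = (874 + 1380)*0 = 2254*0 = 0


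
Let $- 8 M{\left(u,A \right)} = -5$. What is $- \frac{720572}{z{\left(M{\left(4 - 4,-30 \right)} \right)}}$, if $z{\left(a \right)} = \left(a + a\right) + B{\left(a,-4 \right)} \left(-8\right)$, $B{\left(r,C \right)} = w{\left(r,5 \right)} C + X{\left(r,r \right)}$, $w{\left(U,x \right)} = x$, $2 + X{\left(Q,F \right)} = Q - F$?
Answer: $- \frac{2882288}{709} \approx -4065.3$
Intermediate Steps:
$X{\left(Q,F \right)} = -2 + Q - F$ ($X{\left(Q,F \right)} = -2 - \left(F - Q\right) = -2 + Q - F$)
$B{\left(r,C \right)} = -2 + 5 C$ ($B{\left(r,C \right)} = 5 C - 2 = -2 + 5 C$)
$M{\left(u,A \right)} = \frac{5}{8}$ ($M{\left(u,A \right)} = \left(- \frac{1}{8}\right) \left(-5\right) = \frac{5}{8}$)
$z{\left(a \right)} = 176 + 2 a$ ($z{\left(a \right)} = \left(a + a\right) + \left(-2 + 5 \left(-4\right)\right) \left(-8\right) = 2 a + \left(-2 - 20\right) \left(-8\right) = 2 a - -176 = 2 a + 176 = 176 + 2 a$)
$- \frac{720572}{z{\left(M{\left(4 - 4,-30 \right)} \right)}} = - \frac{720572}{176 + 2 \cdot \frac{5}{8}} = - \frac{720572}{176 + \frac{5}{4}} = - \frac{720572}{\frac{709}{4}} = \left(-720572\right) \frac{4}{709} = - \frac{2882288}{709}$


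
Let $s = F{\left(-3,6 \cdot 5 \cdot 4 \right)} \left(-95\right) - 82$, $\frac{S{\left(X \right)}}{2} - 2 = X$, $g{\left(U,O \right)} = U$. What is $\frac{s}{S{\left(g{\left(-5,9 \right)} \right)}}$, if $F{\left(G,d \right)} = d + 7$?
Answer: $\frac{4049}{2} \approx 2024.5$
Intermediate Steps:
$S{\left(X \right)} = 4 + 2 X$
$F{\left(G,d \right)} = 7 + d$
$s = -12147$ ($s = \left(7 + 6 \cdot 5 \cdot 4\right) \left(-95\right) - 82 = \left(7 + 30 \cdot 4\right) \left(-95\right) - 82 = \left(7 + 120\right) \left(-95\right) - 82 = 127 \left(-95\right) - 82 = -12065 - 82 = -12147$)
$\frac{s}{S{\left(g{\left(-5,9 \right)} \right)}} = - \frac{12147}{4 + 2 \left(-5\right)} = - \frac{12147}{4 - 10} = - \frac{12147}{-6} = \left(-12147\right) \left(- \frac{1}{6}\right) = \frac{4049}{2}$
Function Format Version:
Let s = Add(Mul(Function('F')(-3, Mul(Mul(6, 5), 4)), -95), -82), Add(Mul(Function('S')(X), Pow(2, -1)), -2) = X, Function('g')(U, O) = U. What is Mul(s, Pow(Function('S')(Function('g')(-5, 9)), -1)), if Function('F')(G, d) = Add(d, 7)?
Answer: Rational(4049, 2) ≈ 2024.5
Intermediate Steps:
Function('S')(X) = Add(4, Mul(2, X))
Function('F')(G, d) = Add(7, d)
s = -12147 (s = Add(Mul(Add(7, Mul(Mul(6, 5), 4)), -95), -82) = Add(Mul(Add(7, Mul(30, 4)), -95), -82) = Add(Mul(Add(7, 120), -95), -82) = Add(Mul(127, -95), -82) = Add(-12065, -82) = -12147)
Mul(s, Pow(Function('S')(Function('g')(-5, 9)), -1)) = Mul(-12147, Pow(Add(4, Mul(2, -5)), -1)) = Mul(-12147, Pow(Add(4, -10), -1)) = Mul(-12147, Pow(-6, -1)) = Mul(-12147, Rational(-1, 6)) = Rational(4049, 2)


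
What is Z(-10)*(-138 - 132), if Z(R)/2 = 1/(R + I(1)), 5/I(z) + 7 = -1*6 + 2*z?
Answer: 1188/23 ≈ 51.652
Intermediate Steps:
I(z) = 5/(-13 + 2*z) (I(z) = 5/(-7 + (-1*6 + 2*z)) = 5/(-7 + (-6 + 2*z)) = 5/(-13 + 2*z))
Z(R) = 2/(-5/11 + R) (Z(R) = 2/(R + 5/(-13 + 2*1)) = 2/(R + 5/(-13 + 2)) = 2/(R + 5/(-11)) = 2/(R + 5*(-1/11)) = 2/(R - 5/11) = 2/(-5/11 + R))
Z(-10)*(-138 - 132) = (22/(-5 + 11*(-10)))*(-138 - 132) = (22/(-5 - 110))*(-270) = (22/(-115))*(-270) = (22*(-1/115))*(-270) = -22/115*(-270) = 1188/23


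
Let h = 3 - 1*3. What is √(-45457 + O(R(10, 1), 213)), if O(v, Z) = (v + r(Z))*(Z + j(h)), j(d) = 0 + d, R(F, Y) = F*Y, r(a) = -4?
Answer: I*√44179 ≈ 210.19*I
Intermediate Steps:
h = 0 (h = 3 - 3 = 0)
j(d) = d
O(v, Z) = Z*(-4 + v) (O(v, Z) = (v - 4)*(Z + 0) = (-4 + v)*Z = Z*(-4 + v))
√(-45457 + O(R(10, 1), 213)) = √(-45457 + 213*(-4 + 10*1)) = √(-45457 + 213*(-4 + 10)) = √(-45457 + 213*6) = √(-45457 + 1278) = √(-44179) = I*√44179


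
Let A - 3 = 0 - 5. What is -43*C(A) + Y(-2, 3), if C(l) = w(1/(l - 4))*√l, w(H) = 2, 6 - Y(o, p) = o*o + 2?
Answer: -86*I*√2 ≈ -121.62*I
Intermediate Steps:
Y(o, p) = 4 - o² (Y(o, p) = 6 - (o*o + 2) = 6 - (o² + 2) = 6 - (2 + o²) = 6 + (-2 - o²) = 4 - o²)
A = -2 (A = 3 + (0 - 5) = 3 - 5 = -2)
C(l) = 2*√l
-43*C(A) + Y(-2, 3) = -86*√(-2) + (4 - 1*(-2)²) = -86*I*√2 + (4 - 1*4) = -86*I*√2 + (4 - 4) = -86*I*√2 + 0 = -86*I*√2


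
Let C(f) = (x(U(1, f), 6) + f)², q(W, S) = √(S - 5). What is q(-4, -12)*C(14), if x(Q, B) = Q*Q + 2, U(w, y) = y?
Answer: 44944*I*√17 ≈ 1.8531e+5*I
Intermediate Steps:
x(Q, B) = 2 + Q² (x(Q, B) = Q² + 2 = 2 + Q²)
q(W, S) = √(-5 + S)
C(f) = (2 + f + f²)² (C(f) = ((2 + f²) + f)² = (2 + f + f²)²)
q(-4, -12)*C(14) = √(-5 - 12)*(2 + 14 + 14²)² = √(-17)*(2 + 14 + 196)² = (I*√17)*212² = (I*√17)*44944 = 44944*I*√17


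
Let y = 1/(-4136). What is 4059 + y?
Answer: 16788023/4136 ≈ 4059.0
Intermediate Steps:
y = -1/4136 ≈ -0.00024178
4059 + y = 4059 - 1/4136 = 16788023/4136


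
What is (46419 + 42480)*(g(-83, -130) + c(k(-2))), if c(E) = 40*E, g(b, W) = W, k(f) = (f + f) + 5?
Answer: -8000910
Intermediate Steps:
k(f) = 5 + 2*f (k(f) = 2*f + 5 = 5 + 2*f)
(46419 + 42480)*(g(-83, -130) + c(k(-2))) = (46419 + 42480)*(-130 + 40*(5 + 2*(-2))) = 88899*(-130 + 40*(5 - 4)) = 88899*(-130 + 40*1) = 88899*(-130 + 40) = 88899*(-90) = -8000910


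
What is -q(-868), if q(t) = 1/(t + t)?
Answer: 1/1736 ≈ 0.00057604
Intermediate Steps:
q(t) = 1/(2*t)
-q(-868) = -1/(2*(-868)) = -(-1)/(2*868) = -1*(-1/1736) = 1/1736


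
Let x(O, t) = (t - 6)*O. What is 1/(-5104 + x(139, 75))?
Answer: 1/4487 ≈ 0.00022287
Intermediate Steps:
x(O, t) = O*(-6 + t) (x(O, t) = (-6 + t)*O = O*(-6 + t))
1/(-5104 + x(139, 75)) = 1/(-5104 + 139*(-6 + 75)) = 1/(-5104 + 139*69) = 1/(-5104 + 9591) = 1/4487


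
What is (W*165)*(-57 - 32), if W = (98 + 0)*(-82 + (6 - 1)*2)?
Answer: 103617360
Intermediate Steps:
W = -7056 (W = 98*(-82 + 5*2) = 98*(-82 + 10) = 98*(-72) = -7056)
(W*165)*(-57 - 32) = (-7056*165)*(-57 - 32) = -1164240*(-89) = 103617360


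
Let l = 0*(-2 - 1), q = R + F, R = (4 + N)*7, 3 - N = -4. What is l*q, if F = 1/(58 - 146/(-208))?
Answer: 0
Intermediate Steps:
N = 7 (N = 3 - 1*(-4) = 3 + 4 = 7)
F = 104/6105 (F = 1/(58 - 146*(-1/208)) = 1/(58 + 73/104) = 1/(6105/104) = 104/6105 ≈ 0.017035)
R = 77 (R = (4 + 7)*7 = 11*7 = 77)
q = 470189/6105 (q = 77 + 104/6105 = 470189/6105 ≈ 77.017)
l = 0 (l = 0*(-3) = 0)
l*q = 0*(470189/6105) = 0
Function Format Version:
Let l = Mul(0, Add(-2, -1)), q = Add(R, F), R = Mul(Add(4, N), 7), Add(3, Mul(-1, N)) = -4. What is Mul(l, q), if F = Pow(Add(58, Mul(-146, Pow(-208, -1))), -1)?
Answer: 0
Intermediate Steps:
N = 7 (N = Add(3, Mul(-1, -4)) = Add(3, 4) = 7)
F = Rational(104, 6105) (F = Pow(Add(58, Mul(-146, Rational(-1, 208))), -1) = Pow(Add(58, Rational(73, 104)), -1) = Pow(Rational(6105, 104), -1) = Rational(104, 6105) ≈ 0.017035)
R = 77 (R = Mul(Add(4, 7), 7) = Mul(11, 7) = 77)
q = Rational(470189, 6105) (q = Add(77, Rational(104, 6105)) = Rational(470189, 6105) ≈ 77.017)
l = 0 (l = Mul(0, -3) = 0)
Mul(l, q) = Mul(0, Rational(470189, 6105)) = 0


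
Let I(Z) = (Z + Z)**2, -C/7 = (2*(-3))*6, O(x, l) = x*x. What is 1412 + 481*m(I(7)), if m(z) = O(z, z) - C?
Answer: 18358296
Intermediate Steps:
O(x, l) = x**2
C = 252 (C = -7*2*(-3)*6 = -(-42)*6 = -7*(-36) = 252)
I(Z) = 4*Z**2 (I(Z) = (2*Z)**2 = 4*Z**2)
m(z) = -252 + z**2 (m(z) = z**2 - 1*252 = z**2 - 252 = -252 + z**2)
1412 + 481*m(I(7)) = 1412 + 481*(-252 + (4*7**2)**2) = 1412 + 481*(-252 + (4*49)**2) = 1412 + 481*(-252 + 196**2) = 1412 + 481*(-252 + 38416) = 1412 + 481*38164 = 1412 + 18356884 = 18358296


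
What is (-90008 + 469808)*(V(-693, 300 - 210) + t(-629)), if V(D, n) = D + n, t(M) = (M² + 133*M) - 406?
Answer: 118108305000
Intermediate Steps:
t(M) = -406 + M² + 133*M
(-90008 + 469808)*(V(-693, 300 - 210) + t(-629)) = (-90008 + 469808)*((-693 + (300 - 210)) + (-406 + (-629)² + 133*(-629))) = 379800*((-693 + 90) + (-406 + 395641 - 83657)) = 379800*(-603 + 311578) = 379800*310975 = 118108305000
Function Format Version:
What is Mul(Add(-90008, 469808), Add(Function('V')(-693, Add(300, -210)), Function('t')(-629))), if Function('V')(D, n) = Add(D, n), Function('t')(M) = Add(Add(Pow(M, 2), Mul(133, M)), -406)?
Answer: 118108305000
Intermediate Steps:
Function('t')(M) = Add(-406, Pow(M, 2), Mul(133, M))
Mul(Add(-90008, 469808), Add(Function('V')(-693, Add(300, -210)), Function('t')(-629))) = Mul(Add(-90008, 469808), Add(Add(-693, Add(300, -210)), Add(-406, Pow(-629, 2), Mul(133, -629)))) = Mul(379800, Add(Add(-693, 90), Add(-406, 395641, -83657))) = Mul(379800, Add(-603, 311578)) = Mul(379800, 310975) = 118108305000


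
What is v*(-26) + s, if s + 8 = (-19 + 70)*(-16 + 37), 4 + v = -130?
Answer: 4547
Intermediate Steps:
v = -134 (v = -4 - 130 = -134)
s = 1063 (s = -8 + (-19 + 70)*(-16 + 37) = -8 + 51*21 = -8 + 1071 = 1063)
v*(-26) + s = -134*(-26) + 1063 = 3484 + 1063 = 4547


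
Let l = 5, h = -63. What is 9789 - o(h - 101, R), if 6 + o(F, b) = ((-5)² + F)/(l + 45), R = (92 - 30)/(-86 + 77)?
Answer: 489889/50 ≈ 9797.8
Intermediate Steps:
R = -62/9 (R = 62/(-9) = 62*(-⅑) = -62/9 ≈ -6.8889)
o(F, b) = -11/2 + F/50 (o(F, b) = -6 + ((-5)² + F)/(5 + 45) = -6 + (25 + F)/50 = -6 + (25 + F)*(1/50) = -6 + (½ + F/50) = -11/2 + F/50)
9789 - o(h - 101, R) = 9789 - (-11/2 + (-63 - 101)/50) = 9789 - (-11/2 + (1/50)*(-164)) = 9789 - (-11/2 - 82/25) = 9789 - 1*(-439/50) = 9789 + 439/50 = 489889/50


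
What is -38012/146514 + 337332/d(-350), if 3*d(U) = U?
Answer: -37071221536/12819975 ≈ -2891.7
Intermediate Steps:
d(U) = U/3
-38012/146514 + 337332/d(-350) = -38012/146514 + 337332/(((⅓)*(-350))) = -38012*1/146514 + 337332/(-350/3) = -19006/73257 + 337332*(-3/350) = -19006/73257 - 505998/175 = -37071221536/12819975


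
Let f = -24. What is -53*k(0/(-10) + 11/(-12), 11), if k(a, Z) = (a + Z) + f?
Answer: 8851/12 ≈ 737.58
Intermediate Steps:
k(a, Z) = -24 + Z + a (k(a, Z) = (a + Z) - 24 = (Z + a) - 24 = -24 + Z + a)
-53*k(0/(-10) + 11/(-12), 11) = -53*(-24 + 11 + (0/(-10) + 11/(-12))) = -53*(-24 + 11 + (0*(-⅒) + 11*(-1/12))) = -53*(-24 + 11 + (0 - 11/12)) = -53*(-24 + 11 - 11/12) = -53*(-167/12) = 8851/12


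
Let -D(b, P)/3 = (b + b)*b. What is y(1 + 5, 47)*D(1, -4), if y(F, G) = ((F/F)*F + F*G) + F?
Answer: -1764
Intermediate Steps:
y(F, G) = 2*F + F*G (y(F, G) = (1*F + F*G) + F = (F + F*G) + F = 2*F + F*G)
D(b, P) = -6*b² (D(b, P) = -3*(b + b)*b = -3*2*b*b = -6*b²)
y(1 + 5, 47)*D(1, -4) = ((1 + 5)*(2 + 47))*(-6*1²) = (6*49)*(-6*1) = 294*(-6) = -1764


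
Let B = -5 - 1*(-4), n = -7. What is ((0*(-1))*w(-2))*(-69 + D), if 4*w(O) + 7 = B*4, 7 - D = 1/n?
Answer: 0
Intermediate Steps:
D = 50/7 (D = 7 - 1/(-7) = 7 - 1*(-⅐) = 7 + ⅐ = 50/7 ≈ 7.1429)
B = -1 (B = -5 + 4 = -1)
w(O) = -11/4 (w(O) = -7/4 + (-1*4)/4 = -7/4 + (¼)*(-4) = -7/4 - 1 = -11/4)
((0*(-1))*w(-2))*(-69 + D) = ((0*(-1))*(-11/4))*(-69 + 50/7) = (0*(-11/4))*(-433/7) = 0*(-433/7) = 0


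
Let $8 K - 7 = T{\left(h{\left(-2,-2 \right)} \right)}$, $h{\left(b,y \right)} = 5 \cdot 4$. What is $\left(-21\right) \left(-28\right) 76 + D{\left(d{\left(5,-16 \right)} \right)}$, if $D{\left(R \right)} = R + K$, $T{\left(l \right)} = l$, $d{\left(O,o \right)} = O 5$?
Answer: $\frac{357731}{8} \approx 44716.0$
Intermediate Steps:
$d{\left(O,o \right)} = 5 O$
$h{\left(b,y \right)} = 20$
$K = \frac{27}{8}$ ($K = \frac{7}{8} + \frac{1}{8} \cdot 20 = \frac{7}{8} + \frac{5}{2} = \frac{27}{8} \approx 3.375$)
$D{\left(R \right)} = \frac{27}{8} + R$ ($D{\left(R \right)} = R + \frac{27}{8} = \frac{27}{8} + R$)
$\left(-21\right) \left(-28\right) 76 + D{\left(d{\left(5,-16 \right)} \right)} = \left(-21\right) \left(-28\right) 76 + \left(\frac{27}{8} + 5 \cdot 5\right) = 588 \cdot 76 + \left(\frac{27}{8} + 25\right) = 44688 + \frac{227}{8} = \frac{357731}{8}$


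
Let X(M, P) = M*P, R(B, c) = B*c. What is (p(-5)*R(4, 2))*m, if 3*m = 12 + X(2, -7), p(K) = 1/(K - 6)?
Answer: 16/33 ≈ 0.48485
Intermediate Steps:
p(K) = 1/(-6 + K)
m = -⅔ (m = (12 + 2*(-7))/3 = (12 - 14)/3 = (⅓)*(-2) = -⅔ ≈ -0.66667)
(p(-5)*R(4, 2))*m = ((4*2)/(-6 - 5))*(-⅔) = (8/(-11))*(-⅔) = -1/11*8*(-⅔) = -8/11*(-⅔) = 16/33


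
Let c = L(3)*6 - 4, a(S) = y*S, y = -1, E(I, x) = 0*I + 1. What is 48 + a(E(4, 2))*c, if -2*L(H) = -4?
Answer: 40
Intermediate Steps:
E(I, x) = 1 (E(I, x) = 0 + 1 = 1)
L(H) = 2 (L(H) = -1/2*(-4) = 2)
a(S) = -S
c = 8 (c = 2*6 - 4 = 12 - 4 = 8)
48 + a(E(4, 2))*c = 48 - 1*1*8 = 48 - 1*8 = 48 - 8 = 40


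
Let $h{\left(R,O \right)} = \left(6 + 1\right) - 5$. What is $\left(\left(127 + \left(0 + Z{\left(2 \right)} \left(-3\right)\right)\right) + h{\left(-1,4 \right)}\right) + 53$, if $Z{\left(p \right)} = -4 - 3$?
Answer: $203$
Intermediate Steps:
$Z{\left(p \right)} = -7$ ($Z{\left(p \right)} = -4 - 3 = -7$)
$h{\left(R,O \right)} = 2$ ($h{\left(R,O \right)} = 7 - 5 = 2$)
$\left(\left(127 + \left(0 + Z{\left(2 \right)} \left(-3\right)\right)\right) + h{\left(-1,4 \right)}\right) + 53 = \left(\left(127 + \left(0 - -21\right)\right) + 2\right) + 53 = \left(\left(127 + \left(0 + 21\right)\right) + 2\right) + 53 = \left(\left(127 + 21\right) + 2\right) + 53 = \left(148 + 2\right) + 53 = 150 + 53 = 203$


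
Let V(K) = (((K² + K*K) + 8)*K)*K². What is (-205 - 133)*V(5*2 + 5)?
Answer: -522463500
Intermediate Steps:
V(K) = K³*(8 + 2*K²) (V(K) = (((K² + K²) + 8)*K)*K² = ((2*K² + 8)*K)*K² = ((8 + 2*K²)*K)*K² = (K*(8 + 2*K²))*K² = K³*(8 + 2*K²))
(-205 - 133)*V(5*2 + 5) = (-205 - 133)*(2*(5*2 + 5)³*(4 + (5*2 + 5)²)) = -676*(10 + 5)³*(4 + (10 + 5)²) = -676*15³*(4 + 15²) = -676*3375*(4 + 225) = -676*3375*229 = -338*1545750 = -522463500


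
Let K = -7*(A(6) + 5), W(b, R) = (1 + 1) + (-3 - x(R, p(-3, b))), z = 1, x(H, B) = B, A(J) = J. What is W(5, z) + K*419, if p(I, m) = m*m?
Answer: -32289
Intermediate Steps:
p(I, m) = m²
W(b, R) = -1 - b² (W(b, R) = (1 + 1) + (-3 - b²) = 2 + (-3 - b²) = -1 - b²)
K = -77 (K = -7*(6 + 5) = -7*11 = -77)
W(5, z) + K*419 = (-1 - 1*5²) - 77*419 = (-1 - 1*25) - 32263 = (-1 - 25) - 32263 = -26 - 32263 = -32289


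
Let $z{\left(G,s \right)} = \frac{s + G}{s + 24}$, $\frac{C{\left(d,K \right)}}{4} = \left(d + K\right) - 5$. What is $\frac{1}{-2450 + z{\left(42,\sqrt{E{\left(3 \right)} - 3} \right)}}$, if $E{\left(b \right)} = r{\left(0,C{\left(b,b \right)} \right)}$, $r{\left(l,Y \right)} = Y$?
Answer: $- \frac{25}{61207} \approx -0.00040845$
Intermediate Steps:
$C{\left(d,K \right)} = -20 + 4 K + 4 d$ ($C{\left(d,K \right)} = 4 \left(\left(d + K\right) - 5\right) = 4 \left(\left(K + d\right) - 5\right) = 4 \left(-5 + K + d\right) = -20 + 4 K + 4 d$)
$E{\left(b \right)} = -20 + 8 b$ ($E{\left(b \right)} = -20 + 4 b + 4 b = -20 + 8 b$)
$z{\left(G,s \right)} = \frac{G + s}{24 + s}$
$\frac{1}{-2450 + z{\left(42,\sqrt{E{\left(3 \right)} - 3} \right)}} = \frac{1}{-2450 + \frac{42 + \sqrt{\left(-20 + 8 \cdot 3\right) - 3}}{24 + \sqrt{\left(-20 + 8 \cdot 3\right) - 3}}} = \frac{1}{-2450 + \frac{42 + \sqrt{\left(-20 + 24\right) - 3}}{24 + \sqrt{\left(-20 + 24\right) - 3}}} = \frac{1}{-2450 + \frac{42 + \sqrt{4 - 3}}{24 + \sqrt{4 - 3}}} = \frac{1}{-2450 + \frac{42 + \sqrt{1}}{24 + \sqrt{1}}} = \frac{1}{-2450 + \frac{42 + 1}{24 + 1}} = \frac{1}{-2450 + \frac{1}{25} \cdot 43} = \frac{1}{-2450 + \frac{43}{25}} = \frac{1}{- \frac{61207}{25}} = - \frac{25}{61207}$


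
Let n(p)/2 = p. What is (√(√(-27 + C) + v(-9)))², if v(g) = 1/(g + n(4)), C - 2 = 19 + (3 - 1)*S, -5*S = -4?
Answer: -1 + I*√110/5 ≈ -1.0 + 2.0976*I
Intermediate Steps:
S = ⅘ (S = -⅕*(-4) = ⅘ ≈ 0.80000)
n(p) = 2*p
C = 113/5 (C = 2 + (19 + (3 - 1)*(⅘)) = 2 + (19 + 2*(⅘)) = 2 + (19 + 8/5) = 2 + 103/5 = 113/5 ≈ 22.600)
v(g) = 1/(8 + g) (v(g) = 1/(g + 2*4) = 1/(g + 8) = 1/(8 + g))
(√(√(-27 + C) + v(-9)))² = (√(√(-27 + 113/5) + 1/(8 - 9)))² = (√(√(-22/5) + 1/(-1)))² = (√(I*√110/5 - 1))² = (√(-1 + I*√110/5))² = -1 + I*√110/5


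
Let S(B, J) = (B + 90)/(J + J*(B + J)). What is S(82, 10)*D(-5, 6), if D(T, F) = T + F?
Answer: 86/465 ≈ 0.18495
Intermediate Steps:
D(T, F) = F + T
S(B, J) = (90 + B)/(J + J*(B + J))
S(82, 10)*D(-5, 6) = ((90 + 82)/(10*(1 + 82 + 10)))*(6 - 5) = ((⅒)*172/93)*1 = ((⅒)*(1/93)*172)*1 = (86/465)*1 = 86/465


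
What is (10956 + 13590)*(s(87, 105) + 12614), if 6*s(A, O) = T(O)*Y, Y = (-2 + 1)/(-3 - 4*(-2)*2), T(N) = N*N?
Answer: 3979998897/13 ≈ 3.0615e+8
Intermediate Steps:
T(N) = N²
Y = -1/13 (Y = -1/(-3 + 8*2) = -1/(-3 + 16) = -1/13 ≈ -0.076923)
s(A, O) = -O²/78 (s(A, O) = (O²*(-1/13))/6 = (-O²/13)/6 = -O²/78)
(10956 + 13590)*(s(87, 105) + 12614) = (10956 + 13590)*(-1/78*105² + 12614) = 24546*(-1/78*11025 + 12614) = 24546*(-3675/26 + 12614) = 24546*(324289/26) = 3979998897/13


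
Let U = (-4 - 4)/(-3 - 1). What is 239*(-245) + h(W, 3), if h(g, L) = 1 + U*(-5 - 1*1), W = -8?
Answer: -58566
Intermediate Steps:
U = 2 (U = -8/(-4) = -8*(-¼) = 2)
h(g, L) = -11 (h(g, L) = 1 + 2*(-5 - 1*1) = 1 + 2*(-5 - 1) = 1 + 2*(-6) = 1 - 12 = -11)
239*(-245) + h(W, 3) = 239*(-245) - 11 = -58555 - 11 = -58566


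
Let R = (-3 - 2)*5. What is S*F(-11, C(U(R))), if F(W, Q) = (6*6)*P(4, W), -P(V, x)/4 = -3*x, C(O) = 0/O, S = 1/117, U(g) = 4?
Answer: -528/13 ≈ -40.615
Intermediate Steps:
R = -25 (R = -5*5 = -25)
S = 1/117 ≈ 0.0085470
C(O) = 0
P(V, x) = 12*x (P(V, x) = -(-12)*x = 12*x)
F(W, Q) = 432*W (F(W, Q) = (6*6)*(12*W) = 36*(12*W) = 432*W)
S*F(-11, C(U(R))) = (432*(-11))/117 = (1/117)*(-4752) = -528/13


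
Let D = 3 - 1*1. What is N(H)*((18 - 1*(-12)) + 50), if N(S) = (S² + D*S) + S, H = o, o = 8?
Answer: 7040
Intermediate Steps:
H = 8
D = 2 (D = 3 - 1 = 2)
N(S) = S² + 3*S (N(S) = (S² + 2*S) + S = S² + 3*S)
N(H)*((18 - 1*(-12)) + 50) = (8*(3 + 8))*((18 - 1*(-12)) + 50) = (8*11)*((18 + 12) + 50) = 88*(30 + 50) = 88*80 = 7040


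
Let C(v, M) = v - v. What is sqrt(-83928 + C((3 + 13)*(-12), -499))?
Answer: 2*I*sqrt(20982) ≈ 289.7*I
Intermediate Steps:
C(v, M) = 0
sqrt(-83928 + C((3 + 13)*(-12), -499)) = sqrt(-83928 + 0) = sqrt(-83928) = 2*I*sqrt(20982)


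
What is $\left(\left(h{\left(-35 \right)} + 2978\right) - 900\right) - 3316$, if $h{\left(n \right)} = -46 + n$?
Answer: $-1319$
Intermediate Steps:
$\left(\left(h{\left(-35 \right)} + 2978\right) - 900\right) - 3316 = \left(\left(\left(-46 - 35\right) + 2978\right) - 900\right) - 3316 = \left(\left(-81 + 2978\right) - 900\right) - 3316 = \left(2897 - 900\right) - 3316 = 1997 - 3316 = -1319$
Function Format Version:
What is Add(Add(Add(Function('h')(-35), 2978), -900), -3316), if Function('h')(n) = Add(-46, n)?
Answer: -1319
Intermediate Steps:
Add(Add(Add(Function('h')(-35), 2978), -900), -3316) = Add(Add(Add(Add(-46, -35), 2978), -900), -3316) = Add(Add(Add(-81, 2978), -900), -3316) = Add(Add(2897, -900), -3316) = Add(1997, -3316) = -1319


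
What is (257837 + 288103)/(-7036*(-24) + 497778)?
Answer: 90990/111107 ≈ 0.81894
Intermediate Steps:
(257837 + 288103)/(-7036*(-24) + 497778) = 545940/(168864 + 497778) = 545940/666642 = 545940*(1/666642) = 90990/111107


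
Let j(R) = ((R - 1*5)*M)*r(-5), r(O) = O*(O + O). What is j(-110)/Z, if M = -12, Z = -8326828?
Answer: -750/90509 ≈ -0.0082865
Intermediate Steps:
r(O) = 2*O**2 (r(O) = O*(2*O) = 2*O**2)
j(R) = 3000 - 600*R (j(R) = ((R - 1*5)*(-12))*(2*(-5)**2) = ((R - 5)*(-12))*(2*25) = ((-5 + R)*(-12))*50 = (60 - 12*R)*50 = 3000 - 600*R)
j(-110)/Z = (3000 - 600*(-110))/(-8326828) = (3000 + 66000)*(-1/8326828) = 69000*(-1/8326828) = -750/90509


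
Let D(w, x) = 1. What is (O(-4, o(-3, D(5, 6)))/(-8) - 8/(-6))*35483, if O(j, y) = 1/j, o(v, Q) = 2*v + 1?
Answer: 4648273/96 ≈ 48420.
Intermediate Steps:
o(v, Q) = 1 + 2*v
(O(-4, o(-3, D(5, 6)))/(-8) - 8/(-6))*35483 = (1/(-4*(-8)) - 8/(-6))*35483 = (-1/4*(-1/8) - 8*(-1/6))*35483 = (1/32 + 4/3)*35483 = (131/96)*35483 = 4648273/96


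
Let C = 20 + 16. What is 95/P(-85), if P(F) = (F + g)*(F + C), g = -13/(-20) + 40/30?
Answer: 5700/244069 ≈ 0.023354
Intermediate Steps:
C = 36
g = 119/60 (g = -13*(-1/20) + 40*(1/30) = 13/20 + 4/3 = 119/60 ≈ 1.9833)
P(F) = (36 + F)*(119/60 + F) (P(F) = (F + 119/60)*(F + 36) = (119/60 + F)*(36 + F) = (36 + F)*(119/60 + F))
95/P(-85) = 95/(357/5 + (-85)² + (2279/60)*(-85)) = 95/(357/5 + 7225 - 38743/12) = 95/(244069/60) = 95*(60/244069) = 5700/244069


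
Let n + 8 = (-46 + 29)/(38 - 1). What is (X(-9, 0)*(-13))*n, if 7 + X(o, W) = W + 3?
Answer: -16276/37 ≈ -439.89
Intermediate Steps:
n = -313/37 (n = -8 + (-46 + 29)/(38 - 1) = -8 - 17/37 = -313/37 ≈ -8.4595)
X(o, W) = -4 + W (X(o, W) = -7 + (W + 3) = -7 + (3 + W) = -4 + W)
(X(-9, 0)*(-13))*n = ((-4 + 0)*(-13))*(-313/37) = -4*(-13)*(-313/37) = 52*(-313/37) = -16276/37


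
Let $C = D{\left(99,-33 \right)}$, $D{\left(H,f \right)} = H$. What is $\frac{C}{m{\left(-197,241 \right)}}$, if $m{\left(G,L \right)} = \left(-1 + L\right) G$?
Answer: $- \frac{33}{15760} \approx -0.0020939$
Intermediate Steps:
$m{\left(G,L \right)} = G \left(-1 + L\right)$
$C = 99$
$\frac{C}{m{\left(-197,241 \right)}} = \frac{99}{\left(-197\right) \left(-1 + 241\right)} = \frac{99}{\left(-197\right) 240} = \frac{99}{-47280} = 99 \left(- \frac{1}{47280}\right) = - \frac{33}{15760}$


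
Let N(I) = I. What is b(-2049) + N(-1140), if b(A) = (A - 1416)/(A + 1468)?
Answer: -94125/83 ≈ -1134.0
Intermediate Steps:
b(A) = (-1416 + A)/(1468 + A)
b(-2049) + N(-1140) = (-1416 - 2049)/(1468 - 2049) - 1140 = -3465/(-581) - 1140 = -1/581*(-3465) - 1140 = 495/83 - 1140 = -94125/83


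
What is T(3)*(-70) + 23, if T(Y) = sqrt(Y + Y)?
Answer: 23 - 70*sqrt(6) ≈ -148.46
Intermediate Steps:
T(Y) = sqrt(2)*sqrt(Y) (T(Y) = sqrt(2*Y) = sqrt(2)*sqrt(Y))
T(3)*(-70) + 23 = (sqrt(2)*sqrt(3))*(-70) + 23 = sqrt(6)*(-70) + 23 = -70*sqrt(6) + 23 = 23 - 70*sqrt(6)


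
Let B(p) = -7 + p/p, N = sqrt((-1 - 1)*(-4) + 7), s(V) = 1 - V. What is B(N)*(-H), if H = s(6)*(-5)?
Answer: 150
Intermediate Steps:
N = sqrt(15) (N = sqrt(-2*(-4) + 7) = sqrt(8 + 7) = sqrt(15) ≈ 3.8730)
B(p) = -6 (B(p) = -7 + 1 = -6)
H = 25 (H = (1 - 1*6)*(-5) = (1 - 6)*(-5) = -5*(-5) = 25)
B(N)*(-H) = -(-6)*25 = -6*(-25) = 150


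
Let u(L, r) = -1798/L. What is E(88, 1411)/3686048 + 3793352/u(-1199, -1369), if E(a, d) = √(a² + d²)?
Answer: 2274114524/899 + √1998665/3686048 ≈ 2.5296e+6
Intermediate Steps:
E(88, 1411)/3686048 + 3793352/u(-1199, -1369) = √(88² + 1411²)/3686048 + 3793352/((-1798/(-1199))) = √(7744 + 1990921)*(1/3686048) + 3793352/((-1798*(-1/1199))) = √1998665*(1/3686048) + 3793352/(1798/1199) = √1998665/3686048 + 3793352*(1199/1798) = √1998665/3686048 + 2274114524/899 = 2274114524/899 + √1998665/3686048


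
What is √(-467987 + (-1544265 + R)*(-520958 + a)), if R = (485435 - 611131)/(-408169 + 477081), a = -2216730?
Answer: √78425263987176420813/4307 ≈ 2.0561e+6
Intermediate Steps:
R = -7856/4307 (R = -125696/68912 = -125696*1/68912 = -7856/4307 ≈ -1.8240)
√(-467987 + (-1544265 + R)*(-520958 + a)) = √(-467987 + (-1544265 - 7856/4307)*(-520958 - 2216730)) = √(-467987 - 6651157211/4307*(-2737688)) = √(-467987 + 18208793282668168/4307) = √(18208791267048159/4307) = √78425263987176420813/4307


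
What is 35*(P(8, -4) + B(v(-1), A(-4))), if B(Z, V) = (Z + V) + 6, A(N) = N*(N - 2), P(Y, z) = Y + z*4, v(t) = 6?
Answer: 980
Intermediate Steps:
P(Y, z) = Y + 4*z
A(N) = N*(-2 + N)
B(Z, V) = 6 + V + Z (B(Z, V) = (V + Z) + 6 = 6 + V + Z)
35*(P(8, -4) + B(v(-1), A(-4))) = 35*((8 + 4*(-4)) + (6 - 4*(-2 - 4) + 6)) = 35*((8 - 16) + (6 - 4*(-6) + 6)) = 35*(-8 + (6 + 24 + 6)) = 35*(-8 + 36) = 35*28 = 980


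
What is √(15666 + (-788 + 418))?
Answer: 8*√239 ≈ 123.68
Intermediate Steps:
√(15666 + (-788 + 418)) = √(15666 - 370) = √15296 = 8*√239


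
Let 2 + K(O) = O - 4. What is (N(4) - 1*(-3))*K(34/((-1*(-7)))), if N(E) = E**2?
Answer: -152/7 ≈ -21.714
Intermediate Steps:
K(O) = -6 + O (K(O) = -2 + (O - 4) = -2 + (-4 + O) = -6 + O)
(N(4) - 1*(-3))*K(34/((-1*(-7)))) = (4**2 - 1*(-3))*(-6 + 34/((-1*(-7)))) = (16 + 3)*(-6 + 34/7) = 19*(-6 + 34*(1/7)) = 19*(-6 + 34/7) = 19*(-8/7) = -152/7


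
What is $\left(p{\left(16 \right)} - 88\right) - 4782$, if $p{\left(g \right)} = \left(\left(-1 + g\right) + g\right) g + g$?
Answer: $-4358$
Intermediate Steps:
$p{\left(g \right)} = g + g \left(-1 + 2 g\right)$ ($p{\left(g \right)} = \left(-1 + 2 g\right) g + g = g \left(-1 + 2 g\right) + g = g + g \left(-1 + 2 g\right)$)
$\left(p{\left(16 \right)} - 88\right) - 4782 = \left(2 \cdot 16^{2} - 88\right) - 4782 = \left(2 \cdot 256 - 88\right) - 4782 = \left(512 - 88\right) - 4782 = 424 - 4782 = -4358$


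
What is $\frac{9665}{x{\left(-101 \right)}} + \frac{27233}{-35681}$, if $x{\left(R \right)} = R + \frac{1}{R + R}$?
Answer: $- \frac{70216721629}{727999443} \approx -96.452$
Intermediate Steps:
$x{\left(R \right)} = R + \frac{1}{2 R}$
$\frac{9665}{x{\left(-101 \right)}} + \frac{27233}{-35681} = \frac{9665}{-101 + \frac{1}{2 \left(-101\right)}} + \frac{27233}{-35681} = \frac{9665}{-101 + \frac{1}{2} \left(- \frac{1}{101}\right)} + 27233 \left(- \frac{1}{35681}\right) = \frac{9665}{-101 - \frac{1}{202}} - \frac{27233}{35681} = \frac{9665}{- \frac{20403}{202}} - \frac{27233}{35681} = 9665 \left(- \frac{202}{20403}\right) - \frac{27233}{35681} = - \frac{1952330}{20403} - \frac{27233}{35681} = - \frac{70216721629}{727999443}$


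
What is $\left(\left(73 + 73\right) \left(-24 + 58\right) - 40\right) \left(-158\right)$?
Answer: $-777992$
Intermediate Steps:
$\left(\left(73 + 73\right) \left(-24 + 58\right) - 40\right) \left(-158\right) = \left(146 \cdot 34 - 40\right) \left(-158\right) = \left(4964 - 40\right) \left(-158\right) = 4924 \left(-158\right) = -777992$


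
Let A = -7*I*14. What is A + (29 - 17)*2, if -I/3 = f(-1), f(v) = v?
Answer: -270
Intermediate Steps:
I = 3 (I = -3*(-1) = 3)
A = -294 (A = -7*3*14 = -21*14 = -294)
A + (29 - 17)*2 = -294 + (29 - 17)*2 = -294 + 12*2 = -294 + 24 = -270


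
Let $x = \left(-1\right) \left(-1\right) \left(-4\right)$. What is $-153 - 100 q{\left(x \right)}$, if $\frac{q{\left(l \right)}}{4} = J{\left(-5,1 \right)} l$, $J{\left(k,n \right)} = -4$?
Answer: $-6553$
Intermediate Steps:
$x = -4$ ($x = 1 \left(-4\right) = -4$)
$q{\left(l \right)} = - 16 l$ ($q{\left(l \right)} = 4 \left(- 4 l\right) = - 16 l$)
$-153 - 100 q{\left(x \right)} = -153 - 100 \left(\left(-16\right) \left(-4\right)\right) = -153 - 6400 = -6553$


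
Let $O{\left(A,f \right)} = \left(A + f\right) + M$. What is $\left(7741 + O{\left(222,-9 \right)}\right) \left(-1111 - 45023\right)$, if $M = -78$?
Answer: $-363351384$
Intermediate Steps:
$O{\left(A,f \right)} = -78 + A + f$ ($O{\left(A,f \right)} = \left(A + f\right) - 78 = -78 + A + f$)
$\left(7741 + O{\left(222,-9 \right)}\right) \left(-1111 - 45023\right) = \left(7741 - -135\right) \left(-1111 - 45023\right) = \left(7741 + 135\right) \left(-46134\right) = 7876 \left(-46134\right) = -363351384$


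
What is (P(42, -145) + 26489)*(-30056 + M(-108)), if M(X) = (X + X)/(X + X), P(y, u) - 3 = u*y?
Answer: -613182110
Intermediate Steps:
P(y, u) = 3 + u*y
M(X) = 1 (M(X) = (2*X)/((2*X)) = (2*X)*(1/(2*X)) = 1)
(P(42, -145) + 26489)*(-30056 + M(-108)) = ((3 - 145*42) + 26489)*(-30056 + 1) = ((3 - 6090) + 26489)*(-30055) = (-6087 + 26489)*(-30055) = 20402*(-30055) = -613182110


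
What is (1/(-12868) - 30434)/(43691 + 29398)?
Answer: -14504619/34833676 ≈ -0.41640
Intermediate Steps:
(1/(-12868) - 30434)/(43691 + 29398) = (-1/12868 - 30434)/73089 = -391624713/12868*1/73089 = -14504619/34833676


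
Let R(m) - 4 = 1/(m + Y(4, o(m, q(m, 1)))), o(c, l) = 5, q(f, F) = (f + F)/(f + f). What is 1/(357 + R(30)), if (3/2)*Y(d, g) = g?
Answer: 100/36103 ≈ 0.0027699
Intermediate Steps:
q(f, F) = (F + f)/(2*f) (q(f, F) = (F + f)/((2*f)) = (F + f)*(1/(2*f)) = (F + f)/(2*f))
Y(d, g) = 2*g/3
R(m) = 4 + 1/(10/3 + m) (R(m) = 4 + 1/(m + (⅔)*5) = 4 + 1/(m + 10/3) = 4 + 1/(10/3 + m))
1/(357 + R(30)) = 1/(357 + (43 + 12*30)/(10 + 3*30)) = 1/(357 + (43 + 360)/(10 + 90)) = 1/(357 + 403/100) = 1/(36103/100) = 100/36103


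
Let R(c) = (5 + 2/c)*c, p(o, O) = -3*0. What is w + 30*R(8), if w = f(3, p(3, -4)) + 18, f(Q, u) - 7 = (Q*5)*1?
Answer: 1300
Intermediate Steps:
p(o, O) = 0
f(Q, u) = 7 + 5*Q (f(Q, u) = 7 + (Q*5)*1 = 7 + (5*Q)*1 = 7 + 5*Q)
w = 40 (w = (7 + 5*3) + 18 = (7 + 15) + 18 = 22 + 18 = 40)
R(c) = c*(5 + 2/c)
w + 30*R(8) = 40 + 30*(2 + 5*8) = 40 + 30*(2 + 40) = 40 + 30*42 = 40 + 1260 = 1300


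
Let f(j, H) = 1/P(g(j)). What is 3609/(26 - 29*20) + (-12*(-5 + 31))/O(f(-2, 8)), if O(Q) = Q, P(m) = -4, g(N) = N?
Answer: 687783/554 ≈ 1241.5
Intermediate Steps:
f(j, H) = -1/4 (f(j, H) = 1/(-4) = -1/4)
3609/(26 - 29*20) + (-12*(-5 + 31))/O(f(-2, 8)) = 3609/(26 - 29*20) + (-12*(-5 + 31))/(-1/4) = 3609/(26 - 580) - 12*26*(-4) = 3609/(-554) - 312*(-4) = 3609*(-1/554) + 1248 = -3609/554 + 1248 = 687783/554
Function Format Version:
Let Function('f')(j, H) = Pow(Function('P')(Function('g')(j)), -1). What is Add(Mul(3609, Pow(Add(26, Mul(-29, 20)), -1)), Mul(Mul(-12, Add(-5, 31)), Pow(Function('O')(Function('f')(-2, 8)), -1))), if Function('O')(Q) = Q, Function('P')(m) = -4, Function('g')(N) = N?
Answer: Rational(687783, 554) ≈ 1241.5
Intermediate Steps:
Function('f')(j, H) = Rational(-1, 4) (Function('f')(j, H) = Pow(-4, -1) = Rational(-1, 4))
Add(Mul(3609, Pow(Add(26, Mul(-29, 20)), -1)), Mul(Mul(-12, Add(-5, 31)), Pow(Function('O')(Function('f')(-2, 8)), -1))) = Add(Mul(3609, Pow(Add(26, Mul(-29, 20)), -1)), Mul(Mul(-12, Add(-5, 31)), Pow(Rational(-1, 4), -1))) = Add(Mul(3609, Pow(Add(26, -580), -1)), Mul(Mul(-12, 26), -4)) = Add(Mul(3609, Pow(-554, -1)), Mul(-312, -4)) = Add(Mul(3609, Rational(-1, 554)), 1248) = Add(Rational(-3609, 554), 1248) = Rational(687783, 554)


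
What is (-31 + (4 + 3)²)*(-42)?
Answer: -756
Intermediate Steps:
(-31 + (4 + 3)²)*(-42) = (-31 + 7²)*(-42) = (-31 + 49)*(-42) = 18*(-42) = -756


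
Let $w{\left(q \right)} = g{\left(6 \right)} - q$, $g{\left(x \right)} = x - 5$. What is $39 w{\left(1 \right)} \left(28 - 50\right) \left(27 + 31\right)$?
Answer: $0$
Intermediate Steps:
$g{\left(x \right)} = -5 + x$
$w{\left(q \right)} = 1 - q$ ($w{\left(q \right)} = \left(-5 + 6\right) - q = 1 - q$)
$39 w{\left(1 \right)} \left(28 - 50\right) \left(27 + 31\right) = 39 \left(1 - 1\right) \left(28 - 50\right) \left(27 + 31\right) = 39 \left(1 - 1\right) \left(\left(-22\right) 58\right) = 39 \cdot 0 \left(-1276\right) = 0 \left(-1276\right) = 0$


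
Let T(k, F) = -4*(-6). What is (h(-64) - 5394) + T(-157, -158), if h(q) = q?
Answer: -5434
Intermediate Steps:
T(k, F) = 24
(h(-64) - 5394) + T(-157, -158) = (-64 - 5394) + 24 = -5458 + 24 = -5434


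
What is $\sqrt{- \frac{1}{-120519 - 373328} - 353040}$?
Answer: $\frac{i \sqrt{86101110765259513}}{493847} \approx 594.17 i$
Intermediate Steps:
$\sqrt{- \frac{1}{-120519 - 373328} - 353040} = \sqrt{- \frac{1}{-493847} - 353040} = \sqrt{\left(-1\right) \left(- \frac{1}{493847}\right) - 353040} = \sqrt{\frac{1}{493847} - 353040} = \sqrt{- \frac{174347744879}{493847}} = \frac{i \sqrt{86101110765259513}}{493847}$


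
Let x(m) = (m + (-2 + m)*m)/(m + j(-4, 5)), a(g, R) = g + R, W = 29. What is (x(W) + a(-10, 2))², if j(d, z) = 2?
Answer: 318096/961 ≈ 331.01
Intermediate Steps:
a(g, R) = R + g
x(m) = (m + m*(-2 + m))/(2 + m) (x(m) = (m + (-2 + m)*m)/(m + 2) = (m + m*(-2 + m))/(2 + m))
(x(W) + a(-10, 2))² = (29*(-1 + 29)/(2 + 29) + (2 - 10))² = (29*28/31 - 8)² = (29*(1/31)*28 - 8)² = (812/31 - 8)² = (564/31)² = 318096/961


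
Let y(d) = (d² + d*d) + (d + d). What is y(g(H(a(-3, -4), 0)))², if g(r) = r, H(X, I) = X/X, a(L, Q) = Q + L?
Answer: 16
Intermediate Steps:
a(L, Q) = L + Q
H(X, I) = 1
y(d) = 2*d + 2*d² (y(d) = (d² + d²) + 2*d = 2*d² + 2*d = 2*d + 2*d²)
y(g(H(a(-3, -4), 0)))² = (2*1*(1 + 1))² = (2*1*2)² = 4² = 16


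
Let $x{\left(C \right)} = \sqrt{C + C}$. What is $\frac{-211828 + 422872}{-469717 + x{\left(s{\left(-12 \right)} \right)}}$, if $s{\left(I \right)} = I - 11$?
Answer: $- \frac{99130954548}{220634060135} - \frac{211044 i \sqrt{46}}{220634060135} \approx -0.4493 - 6.4875 \cdot 10^{-6} i$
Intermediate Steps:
$s{\left(I \right)} = -11 + I$
$x{\left(C \right)} = \sqrt{2} \sqrt{C}$ ($x{\left(C \right)} = \sqrt{2 C} = \sqrt{2} \sqrt{C}$)
$\frac{-211828 + 422872}{-469717 + x{\left(s{\left(-12 \right)} \right)}} = \frac{-211828 + 422872}{-469717 + \sqrt{2} \sqrt{-11 - 12}} = \frac{211044}{-469717 + \sqrt{2} \sqrt{-23}} = \frac{211044}{-469717 + \sqrt{2} i \sqrt{23}} = \frac{211044}{-469717 + i \sqrt{46}}$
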